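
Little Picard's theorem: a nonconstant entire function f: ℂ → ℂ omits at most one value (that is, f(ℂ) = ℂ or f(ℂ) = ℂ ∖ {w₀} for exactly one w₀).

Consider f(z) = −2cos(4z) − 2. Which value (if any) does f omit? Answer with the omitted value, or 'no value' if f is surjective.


Little Picard bounds the complement of f(ℂ) to at most one point.
cos is entire and surjective onto ℂ: for every w ∈ ℂ, cos(ζ) = w has a solution ζ ∈ ℂ (e.g., via the complex inverse arccos). With ζ = 4z this gives z = ζ/(4). Then -2·cos(4z) takes every value in -2·ℂ = ℂ, and adding -2 is a bijection of ℂ. So f is surjective and omits no value. (Note: only on the real line is cos bounded by [−1, 1].)

Omitted value: no value.


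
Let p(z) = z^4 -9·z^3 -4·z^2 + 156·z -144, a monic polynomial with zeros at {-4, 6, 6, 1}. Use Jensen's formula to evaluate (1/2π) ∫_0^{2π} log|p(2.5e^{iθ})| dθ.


Zeros: -4, 1, 6, 6; r = 2.5.
Inside |z| < r: 1. Outside (|z| ≥ r): -4, 6, 6.
p(0) = -144, so log|p(0)| = log(144) = 4.9698.
Apply Jensen: I(r) = log|p(0)| + Σ_k log(r/|z_k|), summed over zeros inside |z| < r.
  log(r/|z_k|) for z_k = 1: log(2.5/1) = 0.9163
  Outside zeros (-4, 6, 6) contribute nothing to the Jensen sum.
Sum over inside zeros: 0.9163.
I(r) = log|p(0)| + (inside sum) = 4.9698 + 0.9163 = 5.8861.
Note: since some zeros are outside |z| ≤ r, the simplified n·log(r) form does NOT apply — only the inside zeros contribute.

I(r) ≈ 5.8861.


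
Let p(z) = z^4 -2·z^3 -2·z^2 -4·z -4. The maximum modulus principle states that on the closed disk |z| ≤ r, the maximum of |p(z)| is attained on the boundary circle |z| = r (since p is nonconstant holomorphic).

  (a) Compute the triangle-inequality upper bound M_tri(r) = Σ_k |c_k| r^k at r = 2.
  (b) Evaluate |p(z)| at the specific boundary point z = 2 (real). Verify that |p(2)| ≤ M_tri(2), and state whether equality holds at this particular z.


Coefficients: c_0 = -4, c_1 = -4, c_2 = -2, c_3 = -2, c_4 = 1. Radius r = 2.
Part (a). Triangle bound: M_tri(r) = Σ_k |c_k| r^k
  = |-4|·2^0 + |-4|·2^1 + |-2|·2^2 + |-2|·2^3 + |1|·2^4
  = 4 + 8 + 8 + 16 + 16 = 52.
This bounds M(r) := max_{|z|=r} |p(z)| from above; equality holds iff all terms c_k z^k can be made to align in phase at a single z on |z|=r.
Part (b). At z = 2 (real, on the circle |z| = r):
  p(2) = (-4)·2^0 + (-4)·2^1 + (-2)·2^2 + (-2)·2^3 + (1)·2^4 = -20.
  |p(2)| = 20.
Check: |p(2)| = 20 ≤ 52 = M_tri(2). ✓ Equality does not hold at z = 2 (the coefficients have mixed signs, so the terms do not all align in phase there).

M_tri(2) = 52; |p(2)| = 20; equality at z=2: no.


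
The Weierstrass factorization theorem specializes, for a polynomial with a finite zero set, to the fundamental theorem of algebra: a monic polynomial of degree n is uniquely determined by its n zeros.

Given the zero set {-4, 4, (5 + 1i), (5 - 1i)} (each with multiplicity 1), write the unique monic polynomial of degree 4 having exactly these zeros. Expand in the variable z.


The polynomial is p(z) = ∏_{α ∈ S} (z − α), where S = {-4, 4, (5 + 1i), (5 - 1i)}.
Expanding the product yields: p(z) = z^4 -10·z^3 + 10·z^2 + 160·z -416.
Note conjugate pairs combine to real quadratics: (z − (5+1i))(z − (5−1i)) = z² − 10z + 26.
The resulting polynomial has degree 4 and real coefficients as required.

p(z) = z^4 -10·z^3 + 10·z^2 + 160·z -416.


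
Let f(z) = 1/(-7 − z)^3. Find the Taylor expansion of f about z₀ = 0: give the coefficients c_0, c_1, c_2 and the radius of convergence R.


Let w = z − z₀, so z = z₀ + w.
Then -7 − z = -7 − (z₀ + w) = (-7 − z₀) − w = -7 − w.
f(z) = 1/(-7 − w)^3 = (1/(-7)^3) · (1 − w/(-7))^{−3}.
By the binomial series (1−u)^{−3} = Σ_{n≥0} C(n+2, 2) u^n for |u|<1, with u = w/(-7):
  c_n = C(n+2, 2) / (-7)^(n+3).
  c_0 = 1/(-7)^3 = -1/343.
  c_1 = 3/(-7)^4 = 3/2401.
  c_2 = 6/(-7)^5 = -6/16807.
The series is valid for |w/d| < 1, i.e. |z − z₀| < |d|.
Radius of convergence: R = |-7 − z₀| = |-7| = 7 (distance from z₀ to the singularity z = -7).

c_0 = -1/343, c_1 = 3/2401, c_2 = -6/16807; R = 7.


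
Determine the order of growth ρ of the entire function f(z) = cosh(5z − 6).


cosh(w) is a linear combination of e^{iw} and e^{−iw} (or e^w, e^{−w} in the hyperbolic case), so |cosh(w)| ≤ e^{|w|}. With w = 5z − 6, |w| ≤ 5|z| + 6 = 5r + 6 on |z| = r, giving M(r) ≤ e^{5r + 6}, so ρ ≤ 1. On a suitable ray (z = it for sin/cos; z = t for sinh/cosh, t real → ∞), |cosh(5z − 6)| grows like e^{5|t|}/2, so ρ ≥ 1. Hence ρ = 1.
Therefore ρ = 1.

Order ρ = 1.


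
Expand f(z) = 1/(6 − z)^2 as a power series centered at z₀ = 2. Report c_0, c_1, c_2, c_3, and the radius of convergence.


Let w = z − z₀, so z = z₀ + w.
Then 6 − z = 6 − (z₀ + w) = (6 − z₀) − w = 4 − w.
f(z) = 1/(4 − w)^2 = (1/(4)^2) · (1 − w/(4))^{−2}.
By the binomial series (1−u)^{−2} = Σ_{n≥0} C(n+1, 1) u^n for |u|<1, with u = w/(4):
  c_n = C(n+1, 1) / (4)^(n+2).
  c_0 = 1/(4)^2 = 1/16.
  c_1 = 2/(4)^3 = 1/32.
  c_2 = 3/(4)^4 = 3/256.
  c_3 = 4/(4)^5 = 1/256.
The series is valid for |w/d| < 1, i.e. |z − z₀| < |d|.
Radius of convergence: R = |6 − z₀| = |4| = 4 (distance from z₀ to the singularity z = 6).

c_0 = 1/16, c_1 = 1/32, c_2 = 3/256, c_3 = 1/256; R = 4.


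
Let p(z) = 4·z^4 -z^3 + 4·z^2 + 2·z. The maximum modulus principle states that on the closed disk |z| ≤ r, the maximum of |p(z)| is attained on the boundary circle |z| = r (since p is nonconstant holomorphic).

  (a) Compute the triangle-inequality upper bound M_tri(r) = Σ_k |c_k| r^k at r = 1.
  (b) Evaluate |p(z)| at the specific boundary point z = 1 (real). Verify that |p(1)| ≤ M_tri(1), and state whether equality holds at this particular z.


Coefficients: c_0 = 0, c_1 = 2, c_2 = 4, c_3 = -1, c_4 = 4. Radius r = 1.
Part (a). Triangle bound: M_tri(r) = Σ_k |c_k| r^k
  = |0|·1^0 + |2|·1^1 + |4|·1^2 + |-1|·1^3 + |4|·1^4
  = 0 + 2 + 4 + 1 + 4 = 11.
This bounds M(r) := max_{|z|=r} |p(z)| from above; equality holds iff all terms c_k z^k can be made to align in phase at a single z on |z|=r.
Part (b). At z = 1 (real, on the circle |z| = r):
  p(1) = (0)·1^0 + (2)·1^1 + (4)·1^2 + (-1)·1^3 + (4)·1^4 = 9.
  |p(1)| = 9.
Check: |p(1)| = 9 ≤ 11 = M_tri(1). ✓ Equality does not hold at z = 1 (the coefficients have mixed signs, so the terms do not all align in phase there).

M_tri(1) = 11; |p(1)| = 9; equality at z=1: no.


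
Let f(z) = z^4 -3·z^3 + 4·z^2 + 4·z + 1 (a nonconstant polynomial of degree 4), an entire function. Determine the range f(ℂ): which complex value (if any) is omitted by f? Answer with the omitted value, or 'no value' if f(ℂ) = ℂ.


Little Picard bounds the complement of f(ℂ) to at most one point.
For every w ∈ ℂ, the equation p(z) − w = 0 is a nonconstant polynomial in z and hence has at least one root by the fundamental theorem of algebra. So p is surjective onto ℂ, omitting no value.

Omitted value: no value.


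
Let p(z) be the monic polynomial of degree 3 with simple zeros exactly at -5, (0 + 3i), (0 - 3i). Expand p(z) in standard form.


The polynomial is p(z) = ∏_{α ∈ S} (z − α), where S = {-5, (0 + 3i), (0 - 3i)}.
Expanding the product yields: p(z) = z^3 + 5·z^2 + 9·z + 45.
Note conjugate pairs combine to real quadratics: (z − (0+3i))(z − (0−3i)) = z² + 9.
The resulting polynomial has degree 3 and real coefficients as required.

p(z) = z^3 + 5·z^2 + 9·z + 45.


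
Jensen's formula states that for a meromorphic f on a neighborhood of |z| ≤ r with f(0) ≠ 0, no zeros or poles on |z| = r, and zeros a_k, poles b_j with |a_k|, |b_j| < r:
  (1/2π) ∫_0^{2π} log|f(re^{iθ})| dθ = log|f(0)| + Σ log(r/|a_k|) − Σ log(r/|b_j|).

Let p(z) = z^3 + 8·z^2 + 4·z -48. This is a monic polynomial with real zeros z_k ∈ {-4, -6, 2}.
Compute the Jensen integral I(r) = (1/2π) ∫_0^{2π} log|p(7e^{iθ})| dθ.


Zeros: -6, -4, 2; r = 7.
Inside |z| < r: -6, -4, 2. Outside (|z| ≥ r): ∅.
p(0) = -48, so log|p(0)| = log(48) = 3.8712.
Apply Jensen: I(r) = log|p(0)| + Σ_k log(r/|z_k|), summed over zeros inside |z| < r.
  log(r/|z_k|) for z_k = -4: log(7/4) = 0.5596
  log(r/|z_k|) for z_k = -6: log(7/6) = 0.1542
  log(r/|z_k|) for z_k = 2: log(7/2) = 1.2528
Sum over inside zeros: 1.9665.
I(r) = log|p(0)| + (inside sum) = 3.8712 + 1.9665 = 5.8377.
Closed form (all zeros inside, monic): I(r) = n·log(r) = 3·log(7) = 5.8377. ✓

I(r) ≈ 5.8377.


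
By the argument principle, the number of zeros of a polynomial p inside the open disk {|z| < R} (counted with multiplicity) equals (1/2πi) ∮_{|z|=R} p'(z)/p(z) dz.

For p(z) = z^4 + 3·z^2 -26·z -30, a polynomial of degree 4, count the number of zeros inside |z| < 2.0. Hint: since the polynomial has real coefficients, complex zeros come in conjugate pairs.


The zeros of p are: (-1 + 3i), (-1 - 3i), 3, -1.
Their magnitudes are: 3.162, 3.162, 3, 1.
Zeros with |z| < R = 2.0: -1.
Count = 1.
By the argument principle, (1/2πi) ∮_{|z|=R} p'(z)/p(z) dz equals exactly this count.

Number of zeros inside |z| < 2.0: 1.


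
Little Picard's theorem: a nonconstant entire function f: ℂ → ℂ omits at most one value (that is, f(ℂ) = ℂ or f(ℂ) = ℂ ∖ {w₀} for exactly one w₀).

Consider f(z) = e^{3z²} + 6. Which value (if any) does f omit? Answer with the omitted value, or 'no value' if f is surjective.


Little Picard bounds the complement of f(ℂ) to at most one point.
The exponent g(z) = 3z² is a nonconstant polynomial, hence surjective onto ℂ. So e^{g(z)} takes every value in {e^w : w ∈ ℂ} = ℂ ∖ {0}. Adding 6 shifts the range to ℂ ∖ {6}. f omits exactly 6.

Omitted value: 6.


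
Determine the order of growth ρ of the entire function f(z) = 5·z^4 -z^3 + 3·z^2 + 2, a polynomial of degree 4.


|f(z)| ≤ Σ|c_k|·r^k = O(r^4) as r → ∞. Polynomial growth is O(e^{r^ε}) for every ε > 0 (since r^4/e^{r^ε} → 0), so ρ ≤ ε for all ε > 0, i.e. ρ = 0. Every nonconstant polynomial has order 0.
Therefore ρ = 0.

Order ρ = 0.


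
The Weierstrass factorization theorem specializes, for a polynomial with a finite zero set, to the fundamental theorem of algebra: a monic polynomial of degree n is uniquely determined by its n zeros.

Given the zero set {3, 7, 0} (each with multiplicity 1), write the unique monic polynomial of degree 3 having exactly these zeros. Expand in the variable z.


The polynomial is p(z) = ∏_{α ∈ S} (z − α), where S = {3, 7, 0}.
Expanding the product yields: p(z) = z^3 -10·z^2 + 21·z.
The resulting polynomial has degree 3 and real coefficients as required.

p(z) = z^3 -10·z^2 + 21·z.


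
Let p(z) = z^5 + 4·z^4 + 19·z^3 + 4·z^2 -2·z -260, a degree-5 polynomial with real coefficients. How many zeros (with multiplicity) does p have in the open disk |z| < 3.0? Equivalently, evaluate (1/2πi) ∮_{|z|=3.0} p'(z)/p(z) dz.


The zeros of p are: (-2 + 3i), (-2 - 3i), (-1 + 3i), (-1 - 3i), 2.
Their magnitudes are: 3.606, 3.606, 3.162, 3.162, 2.
Zeros with |z| < R = 3.0: 2.
Count = 1.
By the argument principle, (1/2πi) ∮_{|z|=R} p'(z)/p(z) dz equals exactly this count.

Number of zeros inside |z| < 3.0: 1.


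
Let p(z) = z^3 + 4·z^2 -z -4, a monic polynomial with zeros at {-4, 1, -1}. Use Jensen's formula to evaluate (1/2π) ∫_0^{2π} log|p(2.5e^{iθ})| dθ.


Zeros: -4, -1, 1; r = 2.5.
Inside |z| < r: -1, 1. Outside (|z| ≥ r): -4.
p(0) = -4, so log|p(0)| = log(4) = 1.3863.
Apply Jensen: I(r) = log|p(0)| + Σ_k log(r/|z_k|), summed over zeros inside |z| < r.
  log(r/|z_k|) for z_k = 1: log(2.5/1) = 0.9163
  log(r/|z_k|) for z_k = -1: log(2.5/1) = 0.9163
  Outside zeros (-4) contribute nothing to the Jensen sum.
Sum over inside zeros: 1.8326.
I(r) = log|p(0)| + (inside sum) = 1.3863 + 1.8326 = 3.2189.
Note: since some zeros are outside |z| ≤ r, the simplified n·log(r) form does NOT apply — only the inside zeros contribute.

I(r) ≈ 3.2189.


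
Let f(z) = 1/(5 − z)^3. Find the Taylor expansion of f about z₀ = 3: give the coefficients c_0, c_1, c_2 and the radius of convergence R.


Let w = z − z₀, so z = z₀ + w.
Then 5 − z = 5 − (z₀ + w) = (5 − z₀) − w = 2 − w.
f(z) = 1/(2 − w)^3 = (1/(2)^3) · (1 − w/(2))^{−3}.
By the binomial series (1−u)^{−3} = Σ_{n≥0} C(n+2, 2) u^n for |u|<1, with u = w/(2):
  c_n = C(n+2, 2) / (2)^(n+3).
  c_0 = 1/(2)^3 = 1/8.
  c_1 = 3/(2)^4 = 3/16.
  c_2 = 6/(2)^5 = 3/16.
The series is valid for |w/d| < 1, i.e. |z − z₀| < |d|.
Radius of convergence: R = |5 − z₀| = |2| = 2 (distance from z₀ to the singularity z = 5).

c_0 = 1/8, c_1 = 3/16, c_2 = 3/16; R = 2.


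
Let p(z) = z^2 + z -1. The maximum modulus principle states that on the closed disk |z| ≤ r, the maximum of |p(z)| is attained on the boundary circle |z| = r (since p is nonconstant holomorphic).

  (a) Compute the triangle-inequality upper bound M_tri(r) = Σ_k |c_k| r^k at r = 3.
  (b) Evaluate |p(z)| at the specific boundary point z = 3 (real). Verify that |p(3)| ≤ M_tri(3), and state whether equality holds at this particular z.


Coefficients: c_0 = -1, c_1 = 1, c_2 = 1. Radius r = 3.
Part (a). Triangle bound: M_tri(r) = Σ_k |c_k| r^k
  = |-1|·3^0 + |1|·3^1 + |1|·3^2
  = 1 + 3 + 9 = 13.
This bounds M(r) := max_{|z|=r} |p(z)| from above; equality holds iff all terms c_k z^k can be made to align in phase at a single z on |z|=r.
Part (b). At z = 3 (real, on the circle |z| = r):
  p(3) = (-1)·3^0 + (1)·3^1 + (1)·3^2 = 11.
  |p(3)| = 11.
Check: |p(3)| = 11 ≤ 13 = M_tri(3). ✓ Equality does not hold at z = 3 (the coefficients have mixed signs, so the terms do not all align in phase there).

M_tri(3) = 13; |p(3)| = 11; equality at z=3: no.


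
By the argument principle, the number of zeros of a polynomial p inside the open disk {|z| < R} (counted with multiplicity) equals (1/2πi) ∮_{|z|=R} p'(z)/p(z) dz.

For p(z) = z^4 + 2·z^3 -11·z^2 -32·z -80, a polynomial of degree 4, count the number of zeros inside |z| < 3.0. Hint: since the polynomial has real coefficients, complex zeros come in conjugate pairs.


The zeros of p are: 4, (-1 + 2i), (-1 - 2i), -4.
Their magnitudes are: 4, 2.236, 2.236, 4.
Zeros with |z| < R = 3.0: (-1 + 2i), (-1 - 2i).
Count = 2.
By the argument principle, (1/2πi) ∮_{|z|=R} p'(z)/p(z) dz equals exactly this count.

Number of zeros inside |z| < 3.0: 2.


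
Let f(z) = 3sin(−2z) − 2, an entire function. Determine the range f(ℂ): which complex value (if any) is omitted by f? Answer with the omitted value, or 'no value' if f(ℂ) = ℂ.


Little Picard bounds the complement of f(ℂ) to at most one point.
sin is entire and surjective onto ℂ: for every w ∈ ℂ, sin(ζ) = w has a solution ζ ∈ ℂ (e.g., via the complex inverse arcsin). With ζ = −2z this gives z = ζ/(-2). Then 3·sin(−2z) takes every value in 3·ℂ = ℂ, and adding -2 is a bijection of ℂ. So f is surjective and omits no value. (Note: only on the real line is sin bounded by [−1, 1].)

Omitted value: no value.


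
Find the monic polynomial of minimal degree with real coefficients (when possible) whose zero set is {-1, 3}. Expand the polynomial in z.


The polynomial is p(z) = ∏_{α ∈ S} (z − α), where S = {-1, 3}.
Expanding the product yields: p(z) = z^2 -2·z -3.
The resulting polynomial has degree 2 and real coefficients as required.

p(z) = z^2 -2·z -3.


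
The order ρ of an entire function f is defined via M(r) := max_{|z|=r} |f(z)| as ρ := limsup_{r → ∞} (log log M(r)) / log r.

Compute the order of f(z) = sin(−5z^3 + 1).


Write sin(w) = (e^{iw} ± e^{−iw})/(2 or 2i), so |sin(w)| ≤ e^{|w|}. With w = −5z^3 + 1, |w| ≤ 5r^3 + 1 on |z|=r, giving M(r) ≤ e^{5r^3 + 1} and ρ ≤ 3. For the lower bound, choose z on |z|=r with -5z^3 purely imaginary of modulus 5r^3; then |sin(−5z^3 + 1)| grows like e^{5r^3}/2, so ρ ≥ 3. Hence ρ = 3.
Therefore ρ = 3.

Order ρ = 3.


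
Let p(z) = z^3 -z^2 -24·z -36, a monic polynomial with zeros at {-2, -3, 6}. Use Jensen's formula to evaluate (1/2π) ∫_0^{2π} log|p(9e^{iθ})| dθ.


Zeros: -3, -2, 6; r = 9.
Inside |z| < r: -3, -2, 6. Outside (|z| ≥ r): ∅.
p(0) = -36, so log|p(0)| = log(36) = 3.5835.
Apply Jensen: I(r) = log|p(0)| + Σ_k log(r/|z_k|), summed over zeros inside |z| < r.
  log(r/|z_k|) for z_k = -2: log(9/2) = 1.5041
  log(r/|z_k|) for z_k = -3: log(9/3) = 1.0986
  log(r/|z_k|) for z_k = 6: log(9/6) = 0.4055
Sum over inside zeros: 3.0082.
I(r) = log|p(0)| + (inside sum) = 3.5835 + 3.0082 = 6.5917.
Closed form (all zeros inside, monic): I(r) = n·log(r) = 3·log(9) = 6.5917. ✓

I(r) ≈ 6.5917.


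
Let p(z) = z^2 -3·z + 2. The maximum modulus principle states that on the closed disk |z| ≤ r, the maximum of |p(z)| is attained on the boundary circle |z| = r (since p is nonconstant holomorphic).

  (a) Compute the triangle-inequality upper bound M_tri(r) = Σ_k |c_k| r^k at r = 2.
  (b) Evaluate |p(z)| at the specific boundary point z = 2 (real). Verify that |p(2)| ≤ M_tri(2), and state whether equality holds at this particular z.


Coefficients: c_0 = 2, c_1 = -3, c_2 = 1. Radius r = 2.
Part (a). Triangle bound: M_tri(r) = Σ_k |c_k| r^k
  = |2|·2^0 + |-3|·2^1 + |1|·2^2
  = 2 + 6 + 4 = 12.
This bounds M(r) := max_{|z|=r} |p(z)| from above; equality holds iff all terms c_k z^k can be made to align in phase at a single z on |z|=r.
Part (b). At z = 2 (real, on the circle |z| = r):
  p(2) = (2)·2^0 + (-3)·2^1 + (1)·2^2 = 0.
  |p(2)| = 0.
Check: |p(2)| = 0 ≤ 12 = M_tri(2). ✓ Equality does not hold at z = 2 (the coefficients have mixed signs, so the terms do not all align in phase there).

M_tri(2) = 12; |p(2)| = 0; equality at z=2: no.


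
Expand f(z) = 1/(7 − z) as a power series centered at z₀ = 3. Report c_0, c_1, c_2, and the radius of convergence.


Let w = z − z₀, so z = z₀ + w.
Then 7 − z = 7 − (z₀ + w) = (7 − z₀) − w = 4 − w.
f(z) = 1/(4 − w) = (1/(4)) · 1/(1 − w/(4)) = Σ_{n≥0} w^n / (4)^(n+1).
So c_n = 1/(4)^(n+1):
  c_0 = 1/(4)^1 = 1/4.
  c_1 = 1/(4)^2 = 1/16.
  c_2 = 1/(4)^3 = 1/64.
The series is valid for |w/d| < 1, i.e. |z − z₀| < |d|.
Radius of convergence: R = |7 − z₀| = |4| = 4 (distance from z₀ to the singularity z = 7).

c_0 = 1/4, c_1 = 1/16, c_2 = 1/64; R = 4.


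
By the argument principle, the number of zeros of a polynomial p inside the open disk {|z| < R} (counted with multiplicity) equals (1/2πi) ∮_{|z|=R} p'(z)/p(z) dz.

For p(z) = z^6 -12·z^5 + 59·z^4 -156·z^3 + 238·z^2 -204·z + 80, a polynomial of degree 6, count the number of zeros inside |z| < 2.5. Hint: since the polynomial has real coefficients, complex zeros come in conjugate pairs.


The zeros of p are: (1 + 1i), (1 - 1i), 4, (2 + 1i), (2 - 1i), 2.
Their magnitudes are: 1.414, 1.414, 4, 2.236, 2.236, 2.
Zeros with |z| < R = 2.5: (1 + 1i), (1 - 1i), (2 + 1i), (2 - 1i), 2.
Count = 5.
By the argument principle, (1/2πi) ∮_{|z|=R} p'(z)/p(z) dz equals exactly this count.

Number of zeros inside |z| < 2.5: 5.


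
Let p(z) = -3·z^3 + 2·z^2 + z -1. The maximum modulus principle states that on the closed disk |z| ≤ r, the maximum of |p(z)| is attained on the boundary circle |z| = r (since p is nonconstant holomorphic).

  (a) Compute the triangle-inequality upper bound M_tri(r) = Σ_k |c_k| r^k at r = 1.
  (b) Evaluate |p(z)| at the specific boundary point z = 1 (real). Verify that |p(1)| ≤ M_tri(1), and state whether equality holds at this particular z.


Coefficients: c_0 = -1, c_1 = 1, c_2 = 2, c_3 = -3. Radius r = 1.
Part (a). Triangle bound: M_tri(r) = Σ_k |c_k| r^k
  = |-1|·1^0 + |1|·1^1 + |2|·1^2 + |-3|·1^3
  = 1 + 1 + 2 + 3 = 7.
This bounds M(r) := max_{|z|=r} |p(z)| from above; equality holds iff all terms c_k z^k can be made to align in phase at a single z on |z|=r.
Part (b). At z = 1 (real, on the circle |z| = r):
  p(1) = (-1)·1^0 + (1)·1^1 + (2)·1^2 + (-3)·1^3 = -1.
  |p(1)| = 1.
Check: |p(1)| = 1 ≤ 7 = M_tri(1). ✓ Equality does not hold at z = 1 (the coefficients have mixed signs, so the terms do not all align in phase there).

M_tri(1) = 7; |p(1)| = 1; equality at z=1: no.


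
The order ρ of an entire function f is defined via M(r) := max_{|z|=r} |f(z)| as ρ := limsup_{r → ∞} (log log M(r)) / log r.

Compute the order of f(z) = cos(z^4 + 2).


Write cos(w) = (e^{iw} ± e^{−iw})/(2 or 2i), so |cos(w)| ≤ e^{|w|}. With w = z^4 + 2, |w| ≤ 1r^4 + 2 on |z|=r, giving M(r) ≤ e^{1r^4 + 2} and ρ ≤ 4. For the lower bound, choose z on |z|=r with 1z^4 purely imaginary of modulus 1r^4; then |cos(z^4 + 2)| grows like e^{1r^4}/2, so ρ ≥ 4. Hence ρ = 4.
Therefore ρ = 4.

Order ρ = 4.


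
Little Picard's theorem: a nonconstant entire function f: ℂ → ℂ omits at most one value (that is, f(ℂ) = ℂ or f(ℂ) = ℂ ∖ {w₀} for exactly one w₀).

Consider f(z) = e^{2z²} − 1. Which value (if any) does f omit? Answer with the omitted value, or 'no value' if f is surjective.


Little Picard bounds the complement of f(ℂ) to at most one point.
The exponent g(z) = 2z² is a nonconstant polynomial, hence surjective onto ℂ. So e^{g(z)} takes every value in {e^w : w ∈ ℂ} = ℂ ∖ {0}. Adding -1 shifts the range to ℂ ∖ {-1}. f omits exactly -1.

Omitted value: -1.


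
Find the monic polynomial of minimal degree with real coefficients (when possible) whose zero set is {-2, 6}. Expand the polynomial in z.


The polynomial is p(z) = ∏_{α ∈ S} (z − α), where S = {-2, 6}.
Expanding the product yields: p(z) = z^2 -4·z -12.
The resulting polynomial has degree 2 and real coefficients as required.

p(z) = z^2 -4·z -12.


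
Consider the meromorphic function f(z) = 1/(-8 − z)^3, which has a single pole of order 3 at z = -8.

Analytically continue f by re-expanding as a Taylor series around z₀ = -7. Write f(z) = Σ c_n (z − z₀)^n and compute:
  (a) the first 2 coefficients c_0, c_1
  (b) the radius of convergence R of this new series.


Let w = z − z₀, so z = z₀ + w.
Then -8 − z = -8 − (z₀ + w) = (-8 − z₀) − w = -1 − w.
f(z) = 1/(-1 − w)^3 = (1/(-1)^3) · (1 − w/(-1))^{−3}.
By the binomial series (1−u)^{−3} = Σ_{n≥0} C(n+2, 2) u^n for |u|<1, with u = w/(-1):
  c_n = C(n+2, 2) / (-1)^(n+3).
  c_0 = 1/(-1)^3 = -1.
  c_1 = 3/(-1)^4 = 3.
The series is valid for |w/d| < 1, i.e. |z − z₀| < |d|.
Radius of convergence: R = |-8 − z₀| = |-1| = 1 (distance from z₀ to the singularity z = -8).

c_0 = -1, c_1 = 3; R = 1.


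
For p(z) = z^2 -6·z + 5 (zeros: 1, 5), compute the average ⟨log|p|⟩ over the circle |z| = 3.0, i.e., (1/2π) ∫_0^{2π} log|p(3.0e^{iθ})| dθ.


Zeros: 1, 5; r = 3.0.
Inside |z| < r: 1. Outside (|z| ≥ r): 5.
p(0) = 5, so log|p(0)| = log(5) = 1.6094.
Apply Jensen: I(r) = log|p(0)| + Σ_k log(r/|z_k|), summed over zeros inside |z| < r.
  log(r/|z_k|) for z_k = 1: log(3.0/1) = 1.0986
  Outside zeros (5) contribute nothing to the Jensen sum.
Sum over inside zeros: 1.0986.
I(r) = log|p(0)| + (inside sum) = 1.6094 + 1.0986 = 2.7081.
Note: since some zeros are outside |z| ≤ r, the simplified n·log(r) form does NOT apply — only the inside zeros contribute.

I(r) ≈ 2.7081.


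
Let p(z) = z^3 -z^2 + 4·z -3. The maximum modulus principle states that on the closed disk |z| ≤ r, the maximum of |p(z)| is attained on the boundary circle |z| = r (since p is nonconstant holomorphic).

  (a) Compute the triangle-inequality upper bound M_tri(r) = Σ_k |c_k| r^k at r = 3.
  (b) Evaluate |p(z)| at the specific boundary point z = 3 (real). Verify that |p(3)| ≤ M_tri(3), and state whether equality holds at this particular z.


Coefficients: c_0 = -3, c_1 = 4, c_2 = -1, c_3 = 1. Radius r = 3.
Part (a). Triangle bound: M_tri(r) = Σ_k |c_k| r^k
  = |-3|·3^0 + |4|·3^1 + |-1|·3^2 + |1|·3^3
  = 3 + 12 + 9 + 27 = 51.
This bounds M(r) := max_{|z|=r} |p(z)| from above; equality holds iff all terms c_k z^k can be made to align in phase at a single z on |z|=r.
Part (b). At z = 3 (real, on the circle |z| = r):
  p(3) = (-3)·3^0 + (4)·3^1 + (-1)·3^2 + (1)·3^3 = 27.
  |p(3)| = 27.
Check: |p(3)| = 27 ≤ 51 = M_tri(3). ✓ Equality does not hold at z = 3 (the coefficients have mixed signs, so the terms do not all align in phase there).

M_tri(3) = 51; |p(3)| = 27; equality at z=3: no.


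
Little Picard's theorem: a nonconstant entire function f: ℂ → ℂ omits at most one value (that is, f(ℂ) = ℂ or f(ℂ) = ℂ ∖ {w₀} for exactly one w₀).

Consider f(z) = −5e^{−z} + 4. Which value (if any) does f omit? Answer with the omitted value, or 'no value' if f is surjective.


Little Picard bounds the complement of f(ℂ) to at most one point.
e^{−z} is never zero on ℂ, so -5·e^{−z} takes every value in ℂ ∖ {0}. Adding 4 shifts the range to ℂ ∖ {4}. Thus f omits exactly the value 4.

Omitted value: 4.


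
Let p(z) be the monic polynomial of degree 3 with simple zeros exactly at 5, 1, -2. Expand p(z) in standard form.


The polynomial is p(z) = ∏_{α ∈ S} (z − α), where S = {5, 1, -2}.
Expanding the product yields: p(z) = z^3 -4·z^2 -7·z + 10.
The resulting polynomial has degree 3 and real coefficients as required.

p(z) = z^3 -4·z^2 -7·z + 10.


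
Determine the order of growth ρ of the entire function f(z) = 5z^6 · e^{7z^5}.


M(r) = max_{|z|=r} |5|·|z|^6·|e^{7z^5}| = 5·r^6 · e^{7r^5} (the factors attain their maxima compatibly on |z|=r). Then log M(r) = log 5 + 6·log r + 7r^5, dominated by the last term, so log log M(r) ~ 5·log r. The polynomial factor 5z^6 contributes only a log r term and does not affect the order. ρ = 5.
Therefore ρ = 5.

Order ρ = 5.


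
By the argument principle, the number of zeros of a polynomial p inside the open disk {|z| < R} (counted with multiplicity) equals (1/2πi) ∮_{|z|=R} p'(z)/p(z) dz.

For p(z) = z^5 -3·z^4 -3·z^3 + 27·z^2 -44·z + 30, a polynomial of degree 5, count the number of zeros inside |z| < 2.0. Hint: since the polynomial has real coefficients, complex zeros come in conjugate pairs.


The zeros of p are: (1 + 1i), (1 - 1i), -3, (2 + 1i), (2 - 1i).
Their magnitudes are: 1.414, 1.414, 3, 2.236, 2.236.
Zeros with |z| < R = 2.0: (1 + 1i), (1 - 1i).
Count = 2.
By the argument principle, (1/2πi) ∮_{|z|=R} p'(z)/p(z) dz equals exactly this count.

Number of zeros inside |z| < 2.0: 2.


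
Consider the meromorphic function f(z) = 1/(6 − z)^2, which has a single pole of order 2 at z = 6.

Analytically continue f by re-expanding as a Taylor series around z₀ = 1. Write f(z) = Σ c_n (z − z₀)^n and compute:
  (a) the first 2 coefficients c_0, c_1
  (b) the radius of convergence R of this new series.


Let w = z − z₀, so z = z₀ + w.
Then 6 − z = 6 − (z₀ + w) = (6 − z₀) − w = 5 − w.
f(z) = 1/(5 − w)^2 = (1/(5)^2) · (1 − w/(5))^{−2}.
By the binomial series (1−u)^{−2} = Σ_{n≥0} C(n+1, 1) u^n for |u|<1, with u = w/(5):
  c_n = C(n+1, 1) / (5)^(n+2).
  c_0 = 1/(5)^2 = 1/25.
  c_1 = 2/(5)^3 = 2/125.
The series is valid for |w/d| < 1, i.e. |z − z₀| < |d|.
Radius of convergence: R = |6 − z₀| = |5| = 5 (distance from z₀ to the singularity z = 6).

c_0 = 1/25, c_1 = 2/125; R = 5.


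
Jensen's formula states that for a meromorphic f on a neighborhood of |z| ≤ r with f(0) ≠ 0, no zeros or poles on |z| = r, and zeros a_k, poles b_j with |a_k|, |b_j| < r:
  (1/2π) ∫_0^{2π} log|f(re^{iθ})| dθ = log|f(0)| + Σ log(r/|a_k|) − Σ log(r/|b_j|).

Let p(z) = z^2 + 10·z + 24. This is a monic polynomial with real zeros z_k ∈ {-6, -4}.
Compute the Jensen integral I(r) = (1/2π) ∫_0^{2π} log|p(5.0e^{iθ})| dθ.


Zeros: -6, -4; r = 5.0.
Inside |z| < r: -4. Outside (|z| ≥ r): -6.
p(0) = 24, so log|p(0)| = log(24) = 3.1781.
Apply Jensen: I(r) = log|p(0)| + Σ_k log(r/|z_k|), summed over zeros inside |z| < r.
  log(r/|z_k|) for z_k = -4: log(5.0/4) = 0.2231
  Outside zeros (-6) contribute nothing to the Jensen sum.
Sum over inside zeros: 0.2231.
I(r) = log|p(0)| + (inside sum) = 3.1781 + 0.2231 = 3.4012.
Note: since some zeros are outside |z| ≤ r, the simplified n·log(r) form does NOT apply — only the inside zeros contribute.

I(r) ≈ 3.4012.


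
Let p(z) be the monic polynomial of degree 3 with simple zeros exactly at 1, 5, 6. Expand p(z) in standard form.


The polynomial is p(z) = ∏_{α ∈ S} (z − α), where S = {1, 5, 6}.
Expanding the product yields: p(z) = z^3 -12·z^2 + 41·z -30.
The resulting polynomial has degree 3 and real coefficients as required.

p(z) = z^3 -12·z^2 + 41·z -30.


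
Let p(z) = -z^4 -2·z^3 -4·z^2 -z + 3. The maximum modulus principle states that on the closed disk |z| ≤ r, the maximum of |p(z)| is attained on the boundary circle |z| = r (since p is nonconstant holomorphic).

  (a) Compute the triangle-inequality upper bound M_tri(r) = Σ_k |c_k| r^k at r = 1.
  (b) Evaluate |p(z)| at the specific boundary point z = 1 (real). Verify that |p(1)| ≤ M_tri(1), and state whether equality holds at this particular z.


Coefficients: c_0 = 3, c_1 = -1, c_2 = -4, c_3 = -2, c_4 = -1. Radius r = 1.
Part (a). Triangle bound: M_tri(r) = Σ_k |c_k| r^k
  = |3|·1^0 + |-1|·1^1 + |-4|·1^2 + |-2|·1^3 + |-1|·1^4
  = 3 + 1 + 4 + 2 + 1 = 11.
This bounds M(r) := max_{|z|=r} |p(z)| from above; equality holds iff all terms c_k z^k can be made to align in phase at a single z on |z|=r.
Part (b). At z = 1 (real, on the circle |z| = r):
  p(1) = (3)·1^0 + (-1)·1^1 + (-4)·1^2 + (-2)·1^3 + (-1)·1^4 = -5.
  |p(1)| = 5.
Check: |p(1)| = 5 ≤ 11 = M_tri(1). ✓ Equality does not hold at z = 1 (the coefficients have mixed signs, so the terms do not all align in phase there).

M_tri(1) = 11; |p(1)| = 5; equality at z=1: no.


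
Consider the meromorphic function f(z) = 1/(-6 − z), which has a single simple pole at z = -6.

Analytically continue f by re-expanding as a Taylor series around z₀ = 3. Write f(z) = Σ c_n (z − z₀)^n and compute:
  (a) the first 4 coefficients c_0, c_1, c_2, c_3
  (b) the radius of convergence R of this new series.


Let w = z − z₀, so z = z₀ + w.
Then -6 − z = -6 − (z₀ + w) = (-6 − z₀) − w = -9 − w.
f(z) = 1/(-9 − w) = (1/(-9)) · 1/(1 − w/(-9)) = Σ_{n≥0} w^n / (-9)^(n+1).
So c_n = 1/(-9)^(n+1):
  c_0 = 1/(-9)^1 = -1/9.
  c_1 = 1/(-9)^2 = 1/81.
  c_2 = 1/(-9)^3 = -1/729.
  c_3 = 1/(-9)^4 = 1/6561.
The series is valid for |w/d| < 1, i.e. |z − z₀| < |d|.
Radius of convergence: R = |-6 − z₀| = |-9| = 9 (distance from z₀ to the singularity z = -6).

c_0 = -1/9, c_1 = 1/81, c_2 = -1/729, c_3 = 1/6561; R = 9.


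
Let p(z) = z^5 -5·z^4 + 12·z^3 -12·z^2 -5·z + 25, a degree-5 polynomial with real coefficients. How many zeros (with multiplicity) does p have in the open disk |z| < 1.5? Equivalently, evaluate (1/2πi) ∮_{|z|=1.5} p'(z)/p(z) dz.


The zeros of p are: (1 + 2i), (1 - 2i), -1, (2 + 1i), (2 - 1i).
Their magnitudes are: 2.236, 2.236, 1, 2.236, 2.236.
Zeros with |z| < R = 1.5: -1.
Count = 1.
By the argument principle, (1/2πi) ∮_{|z|=R} p'(z)/p(z) dz equals exactly this count.

Number of zeros inside |z| < 1.5: 1.


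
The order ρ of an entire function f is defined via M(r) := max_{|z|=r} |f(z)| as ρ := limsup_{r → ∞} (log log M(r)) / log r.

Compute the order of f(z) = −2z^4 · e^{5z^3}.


M(r) = max_{|z|=r} |-2|·|z|^4·|e^{5z^3}| = 2·r^4 · e^{5r^3} (the factors attain their maxima compatibly on |z|=r). Then log M(r) = log 2 + 4·log r + 5r^3, dominated by the last term, so log log M(r) ~ 3·log r. The polynomial factor -2z^4 contributes only a log r term and does not affect the order. ρ = 3.
Therefore ρ = 3.

Order ρ = 3.


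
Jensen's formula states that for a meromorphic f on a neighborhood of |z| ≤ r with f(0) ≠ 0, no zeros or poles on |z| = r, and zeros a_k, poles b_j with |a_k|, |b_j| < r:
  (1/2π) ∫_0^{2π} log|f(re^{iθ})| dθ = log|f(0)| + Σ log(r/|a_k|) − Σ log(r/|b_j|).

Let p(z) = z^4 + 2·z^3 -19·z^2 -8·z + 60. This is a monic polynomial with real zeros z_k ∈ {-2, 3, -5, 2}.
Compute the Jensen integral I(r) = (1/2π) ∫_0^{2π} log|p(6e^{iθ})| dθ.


Zeros: -5, -2, 2, 3; r = 6.
Inside |z| < r: -5, -2, 2, 3. Outside (|z| ≥ r): ∅.
p(0) = 60, so log|p(0)| = log(60) = 4.0943.
Apply Jensen: I(r) = log|p(0)| + Σ_k log(r/|z_k|), summed over zeros inside |z| < r.
  log(r/|z_k|) for z_k = -2: log(6/2) = 1.0986
  log(r/|z_k|) for z_k = 3: log(6/3) = 0.6931
  log(r/|z_k|) for z_k = -5: log(6/5) = 0.1823
  log(r/|z_k|) for z_k = 2: log(6/2) = 1.0986
Sum over inside zeros: 3.0727.
I(r) = log|p(0)| + (inside sum) = 4.0943 + 3.0727 = 7.1670.
Closed form (all zeros inside, monic): I(r) = n·log(r) = 4·log(6) = 7.1670. ✓

I(r) ≈ 7.1670.


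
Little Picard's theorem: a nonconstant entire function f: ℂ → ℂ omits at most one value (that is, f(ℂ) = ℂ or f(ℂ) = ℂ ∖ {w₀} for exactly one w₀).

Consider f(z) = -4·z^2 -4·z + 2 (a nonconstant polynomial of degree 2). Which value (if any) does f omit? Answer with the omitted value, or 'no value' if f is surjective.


Little Picard bounds the complement of f(ℂ) to at most one point.
For every w ∈ ℂ, the equation p(z) − w = 0 is a nonconstant polynomial in z and hence has at least one root by the fundamental theorem of algebra. So p is surjective onto ℂ, omitting no value.

Omitted value: no value.


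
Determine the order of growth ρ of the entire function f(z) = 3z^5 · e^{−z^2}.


M(r) = max_{|z|=r} |3|·|z|^5·|e^{−z^2}| = 3·r^5 · e^{1r^2} (the factors attain their maxima compatibly on |z|=r). Then log M(r) = log 3 + 5·log r + 1r^2, dominated by the last term, so log log M(r) ~ 2·log r. The polynomial factor 3z^5 contributes only a log r term and does not affect the order. ρ = 2.
Therefore ρ = 2.

Order ρ = 2.


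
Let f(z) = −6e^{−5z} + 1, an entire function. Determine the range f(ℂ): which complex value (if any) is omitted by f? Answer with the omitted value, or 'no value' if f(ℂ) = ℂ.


Little Picard bounds the complement of f(ℂ) to at most one point.
e^{−5z} is never zero on ℂ, so -6·e^{−5z} takes every value in ℂ ∖ {0}. Adding 1 shifts the range to ℂ ∖ {1}. Thus f omits exactly the value 1.

Omitted value: 1.


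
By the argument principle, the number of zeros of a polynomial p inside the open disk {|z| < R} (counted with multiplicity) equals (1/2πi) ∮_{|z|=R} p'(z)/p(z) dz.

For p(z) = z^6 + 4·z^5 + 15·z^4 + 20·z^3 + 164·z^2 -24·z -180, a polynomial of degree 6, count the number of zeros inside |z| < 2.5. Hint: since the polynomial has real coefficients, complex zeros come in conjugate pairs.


The zeros of p are: 1, (-3 + 3i), (-3 - 3i), -1, (1 + 3i), (1 - 3i).
Their magnitudes are: 1, 4.243, 4.243, 1, 3.162, 3.162.
Zeros with |z| < R = 2.5: 1, -1.
Count = 2.
By the argument principle, (1/2πi) ∮_{|z|=R} p'(z)/p(z) dz equals exactly this count.

Number of zeros inside |z| < 2.5: 2.


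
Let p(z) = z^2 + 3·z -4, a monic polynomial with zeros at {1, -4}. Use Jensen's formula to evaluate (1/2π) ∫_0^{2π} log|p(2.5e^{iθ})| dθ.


Zeros: -4, 1; r = 2.5.
Inside |z| < r: 1. Outside (|z| ≥ r): -4.
p(0) = -4, so log|p(0)| = log(4) = 1.3863.
Apply Jensen: I(r) = log|p(0)| + Σ_k log(r/|z_k|), summed over zeros inside |z| < r.
  log(r/|z_k|) for z_k = 1: log(2.5/1) = 0.9163
  Outside zeros (-4) contribute nothing to the Jensen sum.
Sum over inside zeros: 0.9163.
I(r) = log|p(0)| + (inside sum) = 1.3863 + 0.9163 = 2.3026.
Note: since some zeros are outside |z| ≤ r, the simplified n·log(r) form does NOT apply — only the inside zeros contribute.

I(r) ≈ 2.3026.


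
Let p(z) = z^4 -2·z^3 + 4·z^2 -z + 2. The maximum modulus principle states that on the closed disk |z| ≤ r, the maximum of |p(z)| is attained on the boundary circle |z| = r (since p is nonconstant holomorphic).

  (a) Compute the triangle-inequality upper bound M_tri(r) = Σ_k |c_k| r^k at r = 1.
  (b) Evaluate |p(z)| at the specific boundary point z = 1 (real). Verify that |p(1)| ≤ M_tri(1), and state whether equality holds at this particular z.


Coefficients: c_0 = 2, c_1 = -1, c_2 = 4, c_3 = -2, c_4 = 1. Radius r = 1.
Part (a). Triangle bound: M_tri(r) = Σ_k |c_k| r^k
  = |2|·1^0 + |-1|·1^1 + |4|·1^2 + |-2|·1^3 + |1|·1^4
  = 2 + 1 + 4 + 2 + 1 = 10.
This bounds M(r) := max_{|z|=r} |p(z)| from above; equality holds iff all terms c_k z^k can be made to align in phase at a single z on |z|=r.
Part (b). At z = 1 (real, on the circle |z| = r):
  p(1) = (2)·1^0 + (-1)·1^1 + (4)·1^2 + (-2)·1^3 + (1)·1^4 = 4.
  |p(1)| = 4.
Check: |p(1)| = 4 ≤ 10 = M_tri(1). ✓ Equality does not hold at z = 1 (the coefficients have mixed signs, so the terms do not all align in phase there).

M_tri(1) = 10; |p(1)| = 4; equality at z=1: no.


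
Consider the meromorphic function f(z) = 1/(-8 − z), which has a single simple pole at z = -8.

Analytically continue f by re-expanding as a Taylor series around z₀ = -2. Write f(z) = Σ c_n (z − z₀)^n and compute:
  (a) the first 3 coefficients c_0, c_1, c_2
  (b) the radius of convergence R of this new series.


Let w = z − z₀, so z = z₀ + w.
Then -8 − z = -8 − (z₀ + w) = (-8 − z₀) − w = -6 − w.
f(z) = 1/(-6 − w) = (1/(-6)) · 1/(1 − w/(-6)) = Σ_{n≥0} w^n / (-6)^(n+1).
So c_n = 1/(-6)^(n+1):
  c_0 = 1/(-6)^1 = -1/6.
  c_1 = 1/(-6)^2 = 1/36.
  c_2 = 1/(-6)^3 = -1/216.
The series is valid for |w/d| < 1, i.e. |z − z₀| < |d|.
Radius of convergence: R = |-8 − z₀| = |-6| = 6 (distance from z₀ to the singularity z = -8).

c_0 = -1/6, c_1 = 1/36, c_2 = -1/216; R = 6.


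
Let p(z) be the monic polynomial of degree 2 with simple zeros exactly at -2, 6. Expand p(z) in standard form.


The polynomial is p(z) = ∏_{α ∈ S} (z − α), where S = {-2, 6}.
Expanding the product yields: p(z) = z^2 -4·z -12.
The resulting polynomial has degree 2 and real coefficients as required.

p(z) = z^2 -4·z -12.


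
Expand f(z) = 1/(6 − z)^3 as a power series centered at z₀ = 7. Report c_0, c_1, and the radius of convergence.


Let w = z − z₀, so z = z₀ + w.
Then 6 − z = 6 − (z₀ + w) = (6 − z₀) − w = -1 − w.
f(z) = 1/(-1 − w)^3 = (1/(-1)^3) · (1 − w/(-1))^{−3}.
By the binomial series (1−u)^{−3} = Σ_{n≥0} C(n+2, 2) u^n for |u|<1, with u = w/(-1):
  c_n = C(n+2, 2) / (-1)^(n+3).
  c_0 = 1/(-1)^3 = -1.
  c_1 = 3/(-1)^4 = 3.
The series is valid for |w/d| < 1, i.e. |z − z₀| < |d|.
Radius of convergence: R = |6 − z₀| = |-1| = 1 (distance from z₀ to the singularity z = 6).

c_0 = -1, c_1 = 3; R = 1.


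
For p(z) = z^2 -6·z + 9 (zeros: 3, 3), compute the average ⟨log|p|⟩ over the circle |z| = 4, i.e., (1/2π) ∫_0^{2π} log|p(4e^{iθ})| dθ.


Zeros: 3, 3; r = 4.
Inside |z| < r: 3, 3. Outside (|z| ≥ r): ∅.
p(0) = 9, so log|p(0)| = log(9) = 2.1972.
Apply Jensen: I(r) = log|p(0)| + Σ_k log(r/|z_k|), summed over zeros inside |z| < r.
  log(r/|z_k|) for z_k = 3: log(4/3) = 0.2877
  log(r/|z_k|) for z_k = 3: log(4/3) = 0.2877
Sum over inside zeros: 0.5754.
I(r) = log|p(0)| + (inside sum) = 2.1972 + 0.5754 = 2.7726.
Closed form (all zeros inside, monic): I(r) = n·log(r) = 2·log(4) = 2.7726. ✓

I(r) ≈ 2.7726.


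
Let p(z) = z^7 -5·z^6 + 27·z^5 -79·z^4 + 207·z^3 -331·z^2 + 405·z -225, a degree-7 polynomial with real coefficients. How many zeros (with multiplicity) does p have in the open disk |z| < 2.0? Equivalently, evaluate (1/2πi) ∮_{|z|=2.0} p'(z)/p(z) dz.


The zeros of p are: (1 + 2i), (1 - 2i), (1 + 2i), (1 - 2i), (0 + 3i), (0 - 3i), 1.
Their magnitudes are: 2.236, 2.236, 2.236, 2.236, 3, 3, 1.
Zeros with |z| < R = 2.0: 1.
Count = 1.
By the argument principle, (1/2πi) ∮_{|z|=R} p'(z)/p(z) dz equals exactly this count.

Number of zeros inside |z| < 2.0: 1.


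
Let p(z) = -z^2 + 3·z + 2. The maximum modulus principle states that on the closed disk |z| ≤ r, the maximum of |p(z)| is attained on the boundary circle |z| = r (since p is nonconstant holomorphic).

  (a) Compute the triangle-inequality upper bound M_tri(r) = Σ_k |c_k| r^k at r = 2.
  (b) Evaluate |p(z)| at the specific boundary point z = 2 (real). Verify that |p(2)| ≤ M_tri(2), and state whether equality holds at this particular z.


Coefficients: c_0 = 2, c_1 = 3, c_2 = -1. Radius r = 2.
Part (a). Triangle bound: M_tri(r) = Σ_k |c_k| r^k
  = |2|·2^0 + |3|·2^1 + |-1|·2^2
  = 2 + 6 + 4 = 12.
This bounds M(r) := max_{|z|=r} |p(z)| from above; equality holds iff all terms c_k z^k can be made to align in phase at a single z on |z|=r.
Part (b). At z = 2 (real, on the circle |z| = r):
  p(2) = (2)·2^0 + (3)·2^1 + (-1)·2^2 = 4.
  |p(2)| = 4.
Check: |p(2)| = 4 ≤ 12 = M_tri(2). ✓ Equality does not hold at z = 2 (the coefficients have mixed signs, so the terms do not all align in phase there).

M_tri(2) = 12; |p(2)| = 4; equality at z=2: no.
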